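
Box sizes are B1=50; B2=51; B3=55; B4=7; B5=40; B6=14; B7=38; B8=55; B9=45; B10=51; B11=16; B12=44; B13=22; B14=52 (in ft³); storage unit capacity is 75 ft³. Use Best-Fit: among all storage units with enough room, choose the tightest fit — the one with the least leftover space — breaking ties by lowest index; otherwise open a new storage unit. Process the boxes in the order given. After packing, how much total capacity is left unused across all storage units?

210

B1 (50 ft³) → storage unit 1 (remaining 25 ft³)
B2 (51 ft³) → storage unit 2 (remaining 24 ft³)
B3 (55 ft³) → storage unit 3 (remaining 20 ft³)
B4 (7 ft³) → storage unit 3 (remaining 13 ft³)
B5 (40 ft³) → storage unit 4 (remaining 35 ft³)
B6 (14 ft³) → storage unit 2 (remaining 10 ft³)
B7 (38 ft³) → storage unit 5 (remaining 37 ft³)
B8 (55 ft³) → storage unit 6 (remaining 20 ft³)
B9 (45 ft³) → storage unit 7 (remaining 30 ft³)
B10 (51 ft³) → storage unit 8 (remaining 24 ft³)
B11 (16 ft³) → storage unit 6 (remaining 4 ft³)
B12 (44 ft³) → storage unit 9 (remaining 31 ft³)
B13 (22 ft³) → storage unit 8 (remaining 2 ft³)
B14 (52 ft³) → storage unit 10 (remaining 23 ft³)
10 storage units × 75 ft³ = 750 ft³; used 540 ft³; unused 210 ft³.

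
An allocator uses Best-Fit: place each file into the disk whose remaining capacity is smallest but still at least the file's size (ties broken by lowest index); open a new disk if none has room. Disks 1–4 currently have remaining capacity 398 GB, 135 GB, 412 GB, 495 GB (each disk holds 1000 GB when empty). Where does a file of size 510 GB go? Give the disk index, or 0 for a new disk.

No disk has ≥ 510 GB free, so a new disk is opened.

0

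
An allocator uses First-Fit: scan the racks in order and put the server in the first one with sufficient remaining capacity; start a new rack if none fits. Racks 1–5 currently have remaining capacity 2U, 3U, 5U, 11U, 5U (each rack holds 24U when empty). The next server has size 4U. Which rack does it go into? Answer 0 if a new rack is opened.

3

Racks with room: rack 3 (5U), rack 4 (11U), rack 5 (5U).
The first with room is rack 3.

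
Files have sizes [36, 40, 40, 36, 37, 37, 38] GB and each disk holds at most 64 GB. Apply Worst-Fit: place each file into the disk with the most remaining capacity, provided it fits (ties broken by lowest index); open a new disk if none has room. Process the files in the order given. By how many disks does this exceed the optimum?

0

Worst-Fit: [36] [40] [40] [36] [37] [37] [38] → 7 disks.
7 files exceed 32 GB (half the capacity), and no two of those can share a disk, so at least 7 disks are needed.
So 7 is already optimal.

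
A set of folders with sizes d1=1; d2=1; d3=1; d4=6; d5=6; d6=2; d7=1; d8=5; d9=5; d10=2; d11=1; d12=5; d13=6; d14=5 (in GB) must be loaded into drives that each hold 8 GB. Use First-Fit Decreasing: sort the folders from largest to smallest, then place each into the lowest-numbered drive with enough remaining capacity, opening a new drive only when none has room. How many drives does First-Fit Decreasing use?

Sorted descending: 6, 6, 6, 5, 5, 5, 5, 2, 2, 1, 1, 1, 1, 1.
6 GB → drive 1 (remaining 2 GB)
6 GB → drive 2 (remaining 2 GB)
6 GB → drive 3 (remaining 2 GB)
5 GB → drive 4 (remaining 3 GB)
5 GB → drive 5 (remaining 3 GB)
5 GB → drive 6 (remaining 3 GB)
5 GB → drive 7 (remaining 3 GB)
2 GB → drive 1 (remaining 0 GB)
2 GB → drive 2 (remaining 0 GB)
1 GB → drive 3 (remaining 1 GB)
1 GB → drive 3 (remaining 0 GB)
1 GB → drive 4 (remaining 2 GB)
1 GB → drive 4 (remaining 1 GB)
1 GB → drive 4 (remaining 0 GB)
Final drives: [6,2] [6,2] [6,1,1] [5,1,1,1] [5] [5] [5].

7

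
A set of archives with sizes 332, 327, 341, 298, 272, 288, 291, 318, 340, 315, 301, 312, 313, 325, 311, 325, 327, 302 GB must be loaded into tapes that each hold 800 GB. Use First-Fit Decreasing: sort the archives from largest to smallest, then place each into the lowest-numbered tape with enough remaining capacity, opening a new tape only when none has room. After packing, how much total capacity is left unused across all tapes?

1562

Sorted descending: 341, 340, 332, 327, 327, 325, 325, 318, 315, 313, 312, 311, 302, 301, 298, 291, 288, 272.
Put 341 GB in tape 1; 459 GB remain.
Put 340 GB in tape 1; 119 GB remain.
Put 332 GB in tape 2; 468 GB remain.
Put 327 GB in tape 2; 141 GB remain.
Put 327 GB in tape 3; 473 GB remain.
Put 325 GB in tape 3; 148 GB remain.
Put 325 GB in tape 4; 475 GB remain.
Put 318 GB in tape 4; 157 GB remain.
Put 315 GB in tape 5; 485 GB remain.
Put 313 GB in tape 5; 172 GB remain.
Put 312 GB in tape 6; 488 GB remain.
Put 311 GB in tape 6; 177 GB remain.
Put 302 GB in tape 7; 498 GB remain.
Put 301 GB in tape 7; 197 GB remain.
Put 298 GB in tape 8; 502 GB remain.
Put 291 GB in tape 8; 211 GB remain.
Put 288 GB in tape 9; 512 GB remain.
Put 272 GB in tape 9; 240 GB remain.
9 tapes × 800 GB = 7200 GB; used 5638 GB; unused 1562 GB.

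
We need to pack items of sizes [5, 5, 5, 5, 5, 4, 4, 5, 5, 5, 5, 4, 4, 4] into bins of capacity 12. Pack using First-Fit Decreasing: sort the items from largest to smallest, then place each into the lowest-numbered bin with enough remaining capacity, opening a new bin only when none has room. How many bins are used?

Sorted descending: 5, 5, 5, 5, 5, 5, 5, 5, 5, 4, 4, 4, 4, 4.
bin 1: place 5, 7 left
bin 1: place 5, 2 left
bin 2: place 5, 7 left
bin 2: place 5, 2 left
bin 3: place 5, 7 left
bin 3: place 5, 2 left
bin 4: place 5, 7 left
bin 4: place 5, 2 left
bin 5: place 5, 7 left
bin 5: place 4, 3 left
bin 6: place 4, 8 left
bin 6: place 4, 4 left
bin 6: place 4, 0 left
bin 7: place 4, 8 left
Final bins: [5,5] [5,5] [5,5] [5,5] [5,4] [4,4,4] [4].

7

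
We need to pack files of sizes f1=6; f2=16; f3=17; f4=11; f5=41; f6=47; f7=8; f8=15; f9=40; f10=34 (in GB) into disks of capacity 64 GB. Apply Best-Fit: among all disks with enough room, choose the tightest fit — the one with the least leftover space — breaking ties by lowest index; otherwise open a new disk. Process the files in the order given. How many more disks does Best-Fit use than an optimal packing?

1

Best-Fit: [6,16,17,11,8] [41] [47,15] [40] [34] → 5 disks.
Total size 235 GB; any packing needs at least ⌈235/64⌉ = 4 disks.
An optimal packing achieves that bound: [47,17] [41,16,6] [40,15,8] [34,11] → 4 disks.
Excess: 5 − 4 = 1.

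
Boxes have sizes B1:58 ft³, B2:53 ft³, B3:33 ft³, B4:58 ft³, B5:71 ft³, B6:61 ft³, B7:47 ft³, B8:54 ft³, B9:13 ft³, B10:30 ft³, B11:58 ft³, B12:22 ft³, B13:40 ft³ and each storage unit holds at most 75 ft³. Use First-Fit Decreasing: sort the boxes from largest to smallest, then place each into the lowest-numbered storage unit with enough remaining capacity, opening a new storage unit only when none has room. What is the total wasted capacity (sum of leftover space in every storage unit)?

Sorted descending: 71, 61, 58, 58, 58, 54, 53, 47, 40, 33, 30, 22, 13.
71 ft³ → storage unit 1 (remaining 4 ft³)
61 ft³ → storage unit 2 (remaining 14 ft³)
58 ft³ → storage unit 3 (remaining 17 ft³)
58 ft³ → storage unit 4 (remaining 17 ft³)
58 ft³ → storage unit 5 (remaining 17 ft³)
54 ft³ → storage unit 6 (remaining 21 ft³)
53 ft³ → storage unit 7 (remaining 22 ft³)
47 ft³ → storage unit 8 (remaining 28 ft³)
40 ft³ → storage unit 9 (remaining 35 ft³)
33 ft³ → storage unit 9 (remaining 2 ft³)
30 ft³ → storage unit 10 (remaining 45 ft³)
22 ft³ → storage unit 7 (remaining 0 ft³)
13 ft³ → storage unit 2 (remaining 1 ft³)
10 storage units × 75 ft³ = 750 ft³; used 598 ft³; unused 152 ft³.

152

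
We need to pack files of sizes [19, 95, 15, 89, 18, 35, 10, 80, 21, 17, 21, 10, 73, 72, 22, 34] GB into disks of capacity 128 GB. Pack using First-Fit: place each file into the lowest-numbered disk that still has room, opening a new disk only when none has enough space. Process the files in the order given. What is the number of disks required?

6

disk 1: place 19 GB, 109 GB left
disk 1: place 95 GB, 14 GB left
disk 2: place 15 GB, 113 GB left
disk 2: place 89 GB, 24 GB left
disk 2: place 18 GB, 6 GB left
disk 3: place 35 GB, 93 GB left
disk 1: place 10 GB, 4 GB left
disk 3: place 80 GB, 13 GB left
disk 4: place 21 GB, 107 GB left
disk 4: place 17 GB, 90 GB left
disk 4: place 21 GB, 69 GB left
disk 3: place 10 GB, 3 GB left
disk 5: place 73 GB, 55 GB left
disk 6: place 72 GB, 56 GB left
disk 4: place 22 GB, 47 GB left
disk 4: place 34 GB, 13 GB left
Final disks: [19,95,10] [15,89,18] [35,80,10] [21,17,21,22,34] [73] [72].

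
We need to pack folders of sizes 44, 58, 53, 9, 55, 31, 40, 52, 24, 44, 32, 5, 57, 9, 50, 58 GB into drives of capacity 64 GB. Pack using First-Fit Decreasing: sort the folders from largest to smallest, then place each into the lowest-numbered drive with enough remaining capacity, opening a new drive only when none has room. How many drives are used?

Sorted descending: 58, 58, 57, 55, 53, 52, 50, 44, 44, 40, 32, 31, 24, 9, 9, 5.
58 GB → drive 1 (remaining 6 GB)
58 GB → drive 2 (remaining 6 GB)
57 GB → drive 3 (remaining 7 GB)
55 GB → drive 4 (remaining 9 GB)
53 GB → drive 5 (remaining 11 GB)
52 GB → drive 6 (remaining 12 GB)
50 GB → drive 7 (remaining 14 GB)
44 GB → drive 8 (remaining 20 GB)
44 GB → drive 9 (remaining 20 GB)
40 GB → drive 10 (remaining 24 GB)
32 GB → drive 11 (remaining 32 GB)
31 GB → drive 11 (remaining 1 GB)
24 GB → drive 10 (remaining 0 GB)
9 GB → drive 4 (remaining 0 GB)
9 GB → drive 5 (remaining 2 GB)
5 GB → drive 1 (remaining 1 GB)

11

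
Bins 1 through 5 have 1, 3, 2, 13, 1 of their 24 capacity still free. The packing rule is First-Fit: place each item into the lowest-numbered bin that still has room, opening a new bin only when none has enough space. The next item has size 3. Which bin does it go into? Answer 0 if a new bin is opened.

Bins with room: bin 2 (3), bin 4 (13).
The first with room is bin 2.

2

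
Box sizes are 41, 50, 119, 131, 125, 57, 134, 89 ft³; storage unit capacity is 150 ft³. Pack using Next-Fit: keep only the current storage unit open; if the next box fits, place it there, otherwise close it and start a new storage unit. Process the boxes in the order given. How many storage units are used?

7 storage units

Put 41 ft³ in storage unit 1; 109 ft³ remain.
Put 50 ft³ in storage unit 1; 59 ft³ remain.
Put 119 ft³ in storage unit 2; 31 ft³ remain.
Put 131 ft³ in storage unit 3; 19 ft³ remain.
Put 125 ft³ in storage unit 4; 25 ft³ remain.
Put 57 ft³ in storage unit 5; 93 ft³ remain.
Put 134 ft³ in storage unit 6; 16 ft³ remain.
Put 89 ft³ in storage unit 7; 61 ft³ remain.
Final storage units: [41,50] [119] [131] [125] [57] [134] [89].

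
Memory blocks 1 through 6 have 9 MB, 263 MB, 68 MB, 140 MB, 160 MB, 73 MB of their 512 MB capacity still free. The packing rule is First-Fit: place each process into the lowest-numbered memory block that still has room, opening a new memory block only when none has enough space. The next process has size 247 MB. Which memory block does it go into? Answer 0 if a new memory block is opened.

2

Memory blocks with room: memory block 2 (263 MB).
The first with room is memory block 2.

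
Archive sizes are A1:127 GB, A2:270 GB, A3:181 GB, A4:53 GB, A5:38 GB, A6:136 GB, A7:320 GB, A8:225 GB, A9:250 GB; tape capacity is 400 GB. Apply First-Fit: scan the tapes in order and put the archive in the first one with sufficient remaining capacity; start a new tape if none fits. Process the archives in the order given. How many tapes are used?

5

Put A1 (127 GB) in tape 1; 273 GB remain.
Put A2 (270 GB) in tape 1; 3 GB remain.
Put A3 (181 GB) in tape 2; 219 GB remain.
Put A4 (53 GB) in tape 2; 166 GB remain.
Put A5 (38 GB) in tape 2; 128 GB remain.
Put A6 (136 GB) in tape 3; 264 GB remain.
Put A7 (320 GB) in tape 4; 80 GB remain.
Put A8 (225 GB) in tape 3; 39 GB remain.
Put A9 (250 GB) in tape 5; 150 GB remain.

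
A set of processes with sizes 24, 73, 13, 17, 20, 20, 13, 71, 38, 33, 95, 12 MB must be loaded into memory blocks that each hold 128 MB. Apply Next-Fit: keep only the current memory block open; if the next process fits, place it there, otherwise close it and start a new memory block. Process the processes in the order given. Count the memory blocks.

24 MB → memory block 1 (remaining 104 MB)
73 MB → memory block 1 (remaining 31 MB)
13 MB → memory block 1 (remaining 18 MB)
17 MB → memory block 1 (remaining 1 MB)
20 MB → memory block 2 (remaining 108 MB)
20 MB → memory block 2 (remaining 88 MB)
13 MB → memory block 2 (remaining 75 MB)
71 MB → memory block 2 (remaining 4 MB)
38 MB → memory block 3 (remaining 90 MB)
33 MB → memory block 3 (remaining 57 MB)
95 MB → memory block 4 (remaining 33 MB)
12 MB → memory block 4 (remaining 21 MB)

4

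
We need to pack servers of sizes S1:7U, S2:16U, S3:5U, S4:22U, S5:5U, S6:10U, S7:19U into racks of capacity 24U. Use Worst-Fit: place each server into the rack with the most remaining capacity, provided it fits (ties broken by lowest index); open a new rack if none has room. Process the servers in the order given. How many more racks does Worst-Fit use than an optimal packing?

0

Worst-Fit: [7,16] [5,5,10] [22] [19] → 4 racks.
Total size 84U; any packing needs at least ⌈84/24⌉ = 4 racks.
So 4 is already optimal.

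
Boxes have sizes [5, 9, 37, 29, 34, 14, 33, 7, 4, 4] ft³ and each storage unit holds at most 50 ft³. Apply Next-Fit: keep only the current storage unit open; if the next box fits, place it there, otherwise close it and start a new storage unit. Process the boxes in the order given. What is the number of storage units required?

5

storage unit 1: place 5 ft³, 45 ft³ left
storage unit 1: place 9 ft³, 36 ft³ left
storage unit 2: place 37 ft³, 13 ft³ left
storage unit 3: place 29 ft³, 21 ft³ left
storage unit 4: place 34 ft³, 16 ft³ left
storage unit 4: place 14 ft³, 2 ft³ left
storage unit 5: place 33 ft³, 17 ft³ left
storage unit 5: place 7 ft³, 10 ft³ left
storage unit 5: place 4 ft³, 6 ft³ left
storage unit 5: place 4 ft³, 2 ft³ left
Final storage units: [5,9] [37] [29] [34,14] [33,7,4,4].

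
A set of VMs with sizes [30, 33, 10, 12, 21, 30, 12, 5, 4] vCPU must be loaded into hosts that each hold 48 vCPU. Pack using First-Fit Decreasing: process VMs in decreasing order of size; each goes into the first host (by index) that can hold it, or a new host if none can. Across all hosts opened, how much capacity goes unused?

Sorted descending: 33, 30, 30, 21, 12, 12, 10, 5, 4.
host 1: place 33 vCPU, 15 vCPU left
host 2: place 30 vCPU, 18 vCPU left
host 3: place 30 vCPU, 18 vCPU left
host 4: place 21 vCPU, 27 vCPU left
host 1: place 12 vCPU, 3 vCPU left
host 2: place 12 vCPU, 6 vCPU left
host 3: place 10 vCPU, 8 vCPU left
host 2: place 5 vCPU, 1 vCPU left
host 3: place 4 vCPU, 4 vCPU left
4 hosts × 48 vCPU = 192 vCPU; used 157 vCPU; unused 35 vCPU.

35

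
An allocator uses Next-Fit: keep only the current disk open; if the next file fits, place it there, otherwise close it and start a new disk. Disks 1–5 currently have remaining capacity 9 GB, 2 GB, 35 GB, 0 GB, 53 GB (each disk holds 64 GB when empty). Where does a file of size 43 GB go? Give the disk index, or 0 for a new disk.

Next-Fit only looks at disk 5, which has 53 GB free.
43 GB fits there.

5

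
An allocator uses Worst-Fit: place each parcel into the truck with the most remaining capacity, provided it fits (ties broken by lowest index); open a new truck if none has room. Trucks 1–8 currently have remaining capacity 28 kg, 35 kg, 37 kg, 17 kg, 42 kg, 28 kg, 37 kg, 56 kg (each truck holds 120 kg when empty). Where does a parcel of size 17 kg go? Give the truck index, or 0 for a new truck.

Trucks with room: truck 1 (28 kg), truck 2 (35 kg), truck 3 (37 kg), truck 4 (17 kg), truck 5 (42 kg), truck 6 (28 kg), truck 7 (37 kg), truck 8 (56 kg).
Most room is truck 8 with 56 kg free.

8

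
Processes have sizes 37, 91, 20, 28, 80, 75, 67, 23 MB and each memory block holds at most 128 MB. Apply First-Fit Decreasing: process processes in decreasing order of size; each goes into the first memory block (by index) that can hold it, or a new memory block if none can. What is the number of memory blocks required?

4 memory blocks

Sorted descending: 91, 80, 75, 67, 37, 28, 23, 20.
91 MB → memory block 1 (remaining 37 MB)
80 MB → memory block 2 (remaining 48 MB)
75 MB → memory block 3 (remaining 53 MB)
67 MB → memory block 4 (remaining 61 MB)
37 MB → memory block 1 (remaining 0 MB)
28 MB → memory block 2 (remaining 20 MB)
23 MB → memory block 3 (remaining 30 MB)
20 MB → memory block 2 (remaining 0 MB)
Final memory blocks: [91,37] [80,28,20] [75,23] [67].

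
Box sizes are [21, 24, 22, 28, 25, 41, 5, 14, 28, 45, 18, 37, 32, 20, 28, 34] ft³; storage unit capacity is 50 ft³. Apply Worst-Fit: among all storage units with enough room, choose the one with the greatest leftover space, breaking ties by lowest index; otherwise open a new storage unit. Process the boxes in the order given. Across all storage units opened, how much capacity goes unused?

78

storage unit 1: place 21 ft³, 29 ft³ left
storage unit 1: place 24 ft³, 5 ft³ left
storage unit 2: place 22 ft³, 28 ft³ left
storage unit 2: place 28 ft³, 0 ft³ left
storage unit 3: place 25 ft³, 25 ft³ left
storage unit 4: place 41 ft³, 9 ft³ left
storage unit 3: place 5 ft³, 20 ft³ left
storage unit 3: place 14 ft³, 6 ft³ left
storage unit 5: place 28 ft³, 22 ft³ left
storage unit 6: place 45 ft³, 5 ft³ left
storage unit 5: place 18 ft³, 4 ft³ left
storage unit 7: place 37 ft³, 13 ft³ left
storage unit 8: place 32 ft³, 18 ft³ left
storage unit 9: place 20 ft³, 30 ft³ left
storage unit 9: place 28 ft³, 2 ft³ left
storage unit 10: place 34 ft³, 16 ft³ left
10 storage units × 50 ft³ = 500 ft³; used 422 ft³; unused 78 ft³.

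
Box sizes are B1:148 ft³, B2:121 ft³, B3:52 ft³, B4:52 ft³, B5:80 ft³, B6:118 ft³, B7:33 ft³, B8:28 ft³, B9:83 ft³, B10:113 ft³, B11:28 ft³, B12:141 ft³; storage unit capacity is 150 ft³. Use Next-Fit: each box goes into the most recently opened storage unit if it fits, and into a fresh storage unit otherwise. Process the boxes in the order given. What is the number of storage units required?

storage unit 1: place B1 (148 ft³), 2 ft³ left
storage unit 2: place B2 (121 ft³), 29 ft³ left
storage unit 3: place B3 (52 ft³), 98 ft³ left
storage unit 3: place B4 (52 ft³), 46 ft³ left
storage unit 4: place B5 (80 ft³), 70 ft³ left
storage unit 5: place B6 (118 ft³), 32 ft³ left
storage unit 6: place B7 (33 ft³), 117 ft³ left
storage unit 6: place B8 (28 ft³), 89 ft³ left
storage unit 6: place B9 (83 ft³), 6 ft³ left
storage unit 7: place B10 (113 ft³), 37 ft³ left
storage unit 7: place B11 (28 ft³), 9 ft³ left
storage unit 8: place B12 (141 ft³), 9 ft³ left

8 storage units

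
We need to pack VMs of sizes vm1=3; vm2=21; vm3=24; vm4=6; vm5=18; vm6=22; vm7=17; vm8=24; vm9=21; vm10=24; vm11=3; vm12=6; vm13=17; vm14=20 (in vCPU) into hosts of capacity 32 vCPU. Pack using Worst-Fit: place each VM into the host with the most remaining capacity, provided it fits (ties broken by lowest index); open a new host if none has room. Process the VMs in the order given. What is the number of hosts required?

10 hosts

Put vm1 (3 vCPU) in host 1; 29 vCPU remain.
Put vm2 (21 vCPU) in host 1; 8 vCPU remain.
Put vm3 (24 vCPU) in host 2; 8 vCPU remain.
Put vm4 (6 vCPU) in host 1; 2 vCPU remain.
Put vm5 (18 vCPU) in host 3; 14 vCPU remain.
Put vm6 (22 vCPU) in host 4; 10 vCPU remain.
Put vm7 (17 vCPU) in host 5; 15 vCPU remain.
Put vm8 (24 vCPU) in host 6; 8 vCPU remain.
Put vm9 (21 vCPU) in host 7; 11 vCPU remain.
Put vm10 (24 vCPU) in host 8; 8 vCPU remain.
Put vm11 (3 vCPU) in host 5; 12 vCPU remain.
Put vm12 (6 vCPU) in host 3; 8 vCPU remain.
Put vm13 (17 vCPU) in host 9; 15 vCPU remain.
Put vm14 (20 vCPU) in host 10; 12 vCPU remain.
Final hosts: [3,21,6] [24] [18,6] [22] [17,3] [24] [21] [24] [17] [20].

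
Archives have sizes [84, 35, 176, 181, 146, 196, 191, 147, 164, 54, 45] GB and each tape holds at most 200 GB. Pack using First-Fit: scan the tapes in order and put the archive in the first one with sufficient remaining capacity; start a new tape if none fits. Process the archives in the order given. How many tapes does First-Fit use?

Put 84 GB in tape 1; 116 GB remain.
Put 35 GB in tape 1; 81 GB remain.
Put 176 GB in tape 2; 24 GB remain.
Put 181 GB in tape 3; 19 GB remain.
Put 146 GB in tape 4; 54 GB remain.
Put 196 GB in tape 5; 4 GB remain.
Put 191 GB in tape 6; 9 GB remain.
Put 147 GB in tape 7; 53 GB remain.
Put 164 GB in tape 8; 36 GB remain.
Put 54 GB in tape 1; 27 GB remain.
Put 45 GB in tape 4; 9 GB remain.

8 tapes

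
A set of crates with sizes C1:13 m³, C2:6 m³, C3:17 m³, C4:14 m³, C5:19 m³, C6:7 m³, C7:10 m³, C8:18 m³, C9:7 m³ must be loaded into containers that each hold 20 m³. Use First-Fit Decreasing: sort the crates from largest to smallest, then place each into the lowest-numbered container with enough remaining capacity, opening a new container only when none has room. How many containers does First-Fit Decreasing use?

Sorted descending: 19, 18, 17, 14, 13, 10, 7, 7, 6.
Put 19 m³ in container 1; 1 m³ remain.
Put 18 m³ in container 2; 2 m³ remain.
Put 17 m³ in container 3; 3 m³ remain.
Put 14 m³ in container 4; 6 m³ remain.
Put 13 m³ in container 5; 7 m³ remain.
Put 10 m³ in container 6; 10 m³ remain.
Put 7 m³ in container 5; 0 m³ remain.
Put 7 m³ in container 6; 3 m³ remain.
Put 6 m³ in container 4; 0 m³ remain.

6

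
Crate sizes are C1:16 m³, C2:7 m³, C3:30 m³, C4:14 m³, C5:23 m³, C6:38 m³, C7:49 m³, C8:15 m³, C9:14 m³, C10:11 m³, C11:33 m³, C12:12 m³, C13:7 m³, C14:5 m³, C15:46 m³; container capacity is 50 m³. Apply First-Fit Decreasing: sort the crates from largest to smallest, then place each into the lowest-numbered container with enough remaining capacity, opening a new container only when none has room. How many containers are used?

Sorted descending: 49, 46, 38, 33, 30, 23, 16, 15, 14, 14, 12, 11, 7, 7, 5.
49 m³ → container 1 (remaining 1 m³)
46 m³ → container 2 (remaining 4 m³)
38 m³ → container 3 (remaining 12 m³)
33 m³ → container 4 (remaining 17 m³)
30 m³ → container 5 (remaining 20 m³)
23 m³ → container 6 (remaining 27 m³)
16 m³ → container 4 (remaining 1 m³)
15 m³ → container 5 (remaining 5 m³)
14 m³ → container 6 (remaining 13 m³)
14 m³ → container 7 (remaining 36 m³)
12 m³ → container 3 (remaining 0 m³)
11 m³ → container 6 (remaining 2 m³)
7 m³ → container 7 (remaining 29 m³)
7 m³ → container 7 (remaining 22 m³)
5 m³ → container 5 (remaining 0 m³)

7 containers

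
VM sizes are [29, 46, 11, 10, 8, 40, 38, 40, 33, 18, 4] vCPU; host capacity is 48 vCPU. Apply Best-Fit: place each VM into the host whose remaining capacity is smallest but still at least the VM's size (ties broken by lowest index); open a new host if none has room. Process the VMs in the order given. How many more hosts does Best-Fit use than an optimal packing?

Best-Fit: [29,11,8] [46] [10,38] [40,4] [40] [33] [18] → 7 hosts.
Total size 277 vCPU; any packing needs at least ⌈277/48⌉ = 6 hosts.
An optimal packing achieves that bound: [46] [40,8] [40,4] [38,10] [33,11] [29,18] → 6 hosts.
Excess: 7 − 6 = 1.

1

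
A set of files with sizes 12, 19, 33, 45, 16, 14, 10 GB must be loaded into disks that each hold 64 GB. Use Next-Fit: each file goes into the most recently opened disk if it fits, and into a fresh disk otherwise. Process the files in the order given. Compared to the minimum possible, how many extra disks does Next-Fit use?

0

Next-Fit: [12,19,33] [45,16] [14,10] → 3 disks.
Total size 149 GB; any packing needs at least ⌈149/64⌉ = 3 disks.
So 3 is already optimal.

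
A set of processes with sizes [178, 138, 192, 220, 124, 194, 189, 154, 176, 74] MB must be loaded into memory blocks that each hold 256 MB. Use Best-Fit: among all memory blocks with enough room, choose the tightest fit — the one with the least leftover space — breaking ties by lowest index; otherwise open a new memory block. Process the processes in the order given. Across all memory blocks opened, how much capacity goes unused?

178 MB → memory block 1 (remaining 78 MB)
138 MB → memory block 2 (remaining 118 MB)
192 MB → memory block 3 (remaining 64 MB)
220 MB → memory block 4 (remaining 36 MB)
124 MB → memory block 5 (remaining 132 MB)
194 MB → memory block 6 (remaining 62 MB)
189 MB → memory block 7 (remaining 67 MB)
154 MB → memory block 8 (remaining 102 MB)
176 MB → memory block 9 (remaining 80 MB)
74 MB → memory block 1 (remaining 4 MB)
9 memory blocks × 256 MB = 2304 MB; used 1639 MB; unused 665 MB.

665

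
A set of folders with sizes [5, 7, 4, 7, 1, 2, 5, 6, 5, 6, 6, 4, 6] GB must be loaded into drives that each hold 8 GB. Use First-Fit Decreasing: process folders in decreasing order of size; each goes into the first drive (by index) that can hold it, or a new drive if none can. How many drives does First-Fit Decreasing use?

Sorted descending: 7, 7, 6, 6, 6, 6, 5, 5, 5, 4, 4, 2, 1.
Put 7 GB in drive 1; 1 GB remain.
Put 7 GB in drive 2; 1 GB remain.
Put 6 GB in drive 3; 2 GB remain.
Put 6 GB in drive 4; 2 GB remain.
Put 6 GB in drive 5; 2 GB remain.
Put 6 GB in drive 6; 2 GB remain.
Put 5 GB in drive 7; 3 GB remain.
Put 5 GB in drive 8; 3 GB remain.
Put 5 GB in drive 9; 3 GB remain.
Put 4 GB in drive 10; 4 GB remain.
Put 4 GB in drive 10; 0 GB remain.
Put 2 GB in drive 3; 0 GB remain.
Put 1 GB in drive 1; 0 GB remain.
Final drives: [7,1] [7] [6,2] [6] [6] [6] [5] [5] [5] [4,4].

10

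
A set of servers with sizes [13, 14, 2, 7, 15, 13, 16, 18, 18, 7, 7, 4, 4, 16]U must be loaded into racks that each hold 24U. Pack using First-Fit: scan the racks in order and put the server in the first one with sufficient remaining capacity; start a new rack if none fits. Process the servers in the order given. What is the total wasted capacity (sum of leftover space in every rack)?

rack 1: place 13U, 11U left
rack 2: place 14U, 10U left
rack 1: place 2U, 9U left
rack 1: place 7U, 2U left
rack 3: place 15U, 9U left
rack 4: place 13U, 11U left
rack 5: place 16U, 8U left
rack 6: place 18U, 6U left
rack 7: place 18U, 6U left
rack 2: place 7U, 3U left
rack 3: place 7U, 2U left
rack 4: place 4U, 7U left
rack 4: place 4U, 3U left
rack 8: place 16U, 8U left
8 racks × 24U = 192U; used 154U; unused 38U.

38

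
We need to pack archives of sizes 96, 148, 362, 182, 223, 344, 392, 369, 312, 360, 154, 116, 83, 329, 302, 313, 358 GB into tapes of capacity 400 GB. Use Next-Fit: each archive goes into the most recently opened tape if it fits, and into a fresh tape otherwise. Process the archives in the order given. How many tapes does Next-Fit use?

96 GB → tape 1 (remaining 304 GB)
148 GB → tape 1 (remaining 156 GB)
362 GB → tape 2 (remaining 38 GB)
182 GB → tape 3 (remaining 218 GB)
223 GB → tape 4 (remaining 177 GB)
344 GB → tape 5 (remaining 56 GB)
392 GB → tape 6 (remaining 8 GB)
369 GB → tape 7 (remaining 31 GB)
312 GB → tape 8 (remaining 88 GB)
360 GB → tape 9 (remaining 40 GB)
154 GB → tape 10 (remaining 246 GB)
116 GB → tape 10 (remaining 130 GB)
83 GB → tape 10 (remaining 47 GB)
329 GB → tape 11 (remaining 71 GB)
302 GB → tape 12 (remaining 98 GB)
313 GB → tape 13 (remaining 87 GB)
358 GB → tape 14 (remaining 42 GB)
Final tapes: [96,148] [362] [182] [223] [344] [392] [369] [312] [360] [154,116,83] [329] [302] [313] [358].

14 tapes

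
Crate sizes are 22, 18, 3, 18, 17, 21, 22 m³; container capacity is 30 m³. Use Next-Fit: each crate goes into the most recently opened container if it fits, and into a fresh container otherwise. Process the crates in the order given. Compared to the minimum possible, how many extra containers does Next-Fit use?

Next-Fit: [22] [18,3] [18] [17] [21] [22] → 6 containers.
6 crates exceed 15 m³ (half the capacity), and no two of those can share a container, so at least 6 containers are needed.
So 6 is already optimal.

0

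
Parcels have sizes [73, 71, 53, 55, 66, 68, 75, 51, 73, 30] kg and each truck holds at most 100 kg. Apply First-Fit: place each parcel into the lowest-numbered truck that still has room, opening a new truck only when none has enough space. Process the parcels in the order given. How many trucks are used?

9 trucks

Put 73 kg in truck 1; 27 kg remain.
Put 71 kg in truck 2; 29 kg remain.
Put 53 kg in truck 3; 47 kg remain.
Put 55 kg in truck 4; 45 kg remain.
Put 66 kg in truck 5; 34 kg remain.
Put 68 kg in truck 6; 32 kg remain.
Put 75 kg in truck 7; 25 kg remain.
Put 51 kg in truck 8; 49 kg remain.
Put 73 kg in truck 9; 27 kg remain.
Put 30 kg in truck 3; 17 kg remain.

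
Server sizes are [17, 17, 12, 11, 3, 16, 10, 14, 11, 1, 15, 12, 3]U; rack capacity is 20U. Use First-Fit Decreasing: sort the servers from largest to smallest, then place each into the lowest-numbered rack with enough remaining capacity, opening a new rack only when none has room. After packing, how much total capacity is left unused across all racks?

58

Sorted descending: 17, 17, 16, 15, 14, 12, 12, 11, 11, 10, 3, 3, 1.
Put 17U in rack 1; 3U remain.
Put 17U in rack 2; 3U remain.
Put 16U in rack 3; 4U remain.
Put 15U in rack 4; 5U remain.
Put 14U in rack 5; 6U remain.
Put 12U in rack 6; 8U remain.
Put 12U in rack 7; 8U remain.
Put 11U in rack 8; 9U remain.
Put 11U in rack 9; 9U remain.
Put 10U in rack 10; 10U remain.
Put 3U in rack 1; 0U remain.
Put 3U in rack 2; 0U remain.
Put 1U in rack 3; 3U remain.
10 racks × 20U = 200U; used 142U; unused 58U.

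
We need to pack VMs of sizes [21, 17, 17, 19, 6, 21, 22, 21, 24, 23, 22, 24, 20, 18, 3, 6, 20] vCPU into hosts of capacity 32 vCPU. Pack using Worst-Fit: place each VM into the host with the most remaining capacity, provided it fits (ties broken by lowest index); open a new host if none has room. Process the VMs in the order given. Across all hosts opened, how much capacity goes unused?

Put 21 vCPU in host 1; 11 vCPU remain.
Put 17 vCPU in host 2; 15 vCPU remain.
Put 17 vCPU in host 3; 15 vCPU remain.
Put 19 vCPU in host 4; 13 vCPU remain.
Put 6 vCPU in host 2; 9 vCPU remain.
Put 21 vCPU in host 5; 11 vCPU remain.
Put 22 vCPU in host 6; 10 vCPU remain.
Put 21 vCPU in host 7; 11 vCPU remain.
Put 24 vCPU in host 8; 8 vCPU remain.
Put 23 vCPU in host 9; 9 vCPU remain.
Put 22 vCPU in host 10; 10 vCPU remain.
Put 24 vCPU in host 11; 8 vCPU remain.
Put 20 vCPU in host 12; 12 vCPU remain.
Put 18 vCPU in host 13; 14 vCPU remain.
Put 3 vCPU in host 3; 12 vCPU remain.
Put 6 vCPU in host 13; 8 vCPU remain.
Put 20 vCPU in host 14; 12 vCPU remain.
14 hosts × 32 vCPU = 448 vCPU; used 304 vCPU; unused 144 vCPU.

144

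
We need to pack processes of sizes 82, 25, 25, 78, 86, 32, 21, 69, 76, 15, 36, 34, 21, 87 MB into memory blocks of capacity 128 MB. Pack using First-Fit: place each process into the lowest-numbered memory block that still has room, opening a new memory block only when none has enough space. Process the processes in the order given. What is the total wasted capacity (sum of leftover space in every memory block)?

memory block 1: place 82 MB, 46 MB left
memory block 1: place 25 MB, 21 MB left
memory block 2: place 25 MB, 103 MB left
memory block 2: place 78 MB, 25 MB left
memory block 3: place 86 MB, 42 MB left
memory block 3: place 32 MB, 10 MB left
memory block 1: place 21 MB, 0 MB left
memory block 4: place 69 MB, 59 MB left
memory block 5: place 76 MB, 52 MB left
memory block 2: place 15 MB, 10 MB left
memory block 4: place 36 MB, 23 MB left
memory block 5: place 34 MB, 18 MB left
memory block 4: place 21 MB, 2 MB left
memory block 6: place 87 MB, 41 MB left
6 memory blocks × 128 MB = 768 MB; used 687 MB; unused 81 MB.

81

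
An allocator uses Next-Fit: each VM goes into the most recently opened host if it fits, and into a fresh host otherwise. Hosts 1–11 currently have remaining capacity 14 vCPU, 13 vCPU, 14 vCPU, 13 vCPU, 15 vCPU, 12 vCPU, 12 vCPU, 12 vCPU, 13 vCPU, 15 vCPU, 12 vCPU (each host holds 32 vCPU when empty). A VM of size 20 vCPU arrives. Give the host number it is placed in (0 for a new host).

Next-Fit only looks at host 11, which has 12 vCPU free.
20 vCPU does not fit, so a new host is opened.

0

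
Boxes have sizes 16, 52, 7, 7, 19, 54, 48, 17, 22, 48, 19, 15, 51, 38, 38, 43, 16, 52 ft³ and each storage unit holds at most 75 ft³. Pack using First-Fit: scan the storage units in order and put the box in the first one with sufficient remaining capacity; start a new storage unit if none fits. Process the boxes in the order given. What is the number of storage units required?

16 ft³ → storage unit 1 (remaining 59 ft³)
52 ft³ → storage unit 1 (remaining 7 ft³)
7 ft³ → storage unit 1 (remaining 0 ft³)
7 ft³ → storage unit 2 (remaining 68 ft³)
19 ft³ → storage unit 2 (remaining 49 ft³)
54 ft³ → storage unit 3 (remaining 21 ft³)
48 ft³ → storage unit 2 (remaining 1 ft³)
17 ft³ → storage unit 3 (remaining 4 ft³)
22 ft³ → storage unit 4 (remaining 53 ft³)
48 ft³ → storage unit 4 (remaining 5 ft³)
19 ft³ → storage unit 5 (remaining 56 ft³)
15 ft³ → storage unit 5 (remaining 41 ft³)
51 ft³ → storage unit 6 (remaining 24 ft³)
38 ft³ → storage unit 5 (remaining 3 ft³)
38 ft³ → storage unit 7 (remaining 37 ft³)
43 ft³ → storage unit 8 (remaining 32 ft³)
16 ft³ → storage unit 6 (remaining 8 ft³)
52 ft³ → storage unit 9 (remaining 23 ft³)

9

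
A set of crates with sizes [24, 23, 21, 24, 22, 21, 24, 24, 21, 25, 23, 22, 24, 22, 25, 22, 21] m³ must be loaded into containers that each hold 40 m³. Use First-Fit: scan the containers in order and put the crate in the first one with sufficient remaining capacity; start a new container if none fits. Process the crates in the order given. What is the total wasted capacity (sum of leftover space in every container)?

292

container 1: place 24 m³, 16 m³ left
container 2: place 23 m³, 17 m³ left
container 3: place 21 m³, 19 m³ left
container 4: place 24 m³, 16 m³ left
container 5: place 22 m³, 18 m³ left
container 6: place 21 m³, 19 m³ left
container 7: place 24 m³, 16 m³ left
container 8: place 24 m³, 16 m³ left
container 9: place 21 m³, 19 m³ left
container 10: place 25 m³, 15 m³ left
container 11: place 23 m³, 17 m³ left
container 12: place 22 m³, 18 m³ left
container 13: place 24 m³, 16 m³ left
container 14: place 22 m³, 18 m³ left
container 15: place 25 m³, 15 m³ left
container 16: place 22 m³, 18 m³ left
container 17: place 21 m³, 19 m³ left
17 containers × 40 m³ = 680 m³; used 388 m³; unused 292 m³.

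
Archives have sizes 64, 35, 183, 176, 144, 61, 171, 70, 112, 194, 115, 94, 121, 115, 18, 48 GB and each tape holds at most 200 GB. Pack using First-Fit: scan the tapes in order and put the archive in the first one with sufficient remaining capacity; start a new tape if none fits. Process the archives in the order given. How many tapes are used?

64 GB → tape 1 (remaining 136 GB)
35 GB → tape 1 (remaining 101 GB)
183 GB → tape 2 (remaining 17 GB)
176 GB → tape 3 (remaining 24 GB)
144 GB → tape 4 (remaining 56 GB)
61 GB → tape 1 (remaining 40 GB)
171 GB → tape 5 (remaining 29 GB)
70 GB → tape 6 (remaining 130 GB)
112 GB → tape 6 (remaining 18 GB)
194 GB → tape 7 (remaining 6 GB)
115 GB → tape 8 (remaining 85 GB)
94 GB → tape 9 (remaining 106 GB)
121 GB → tape 10 (remaining 79 GB)
115 GB → tape 11 (remaining 85 GB)
18 GB → tape 1 (remaining 22 GB)
48 GB → tape 4 (remaining 8 GB)
Final tapes: [64,35,61,18] [183] [176] [144,48] [171] [70,112] [194] [115] [94] [121] [115].

11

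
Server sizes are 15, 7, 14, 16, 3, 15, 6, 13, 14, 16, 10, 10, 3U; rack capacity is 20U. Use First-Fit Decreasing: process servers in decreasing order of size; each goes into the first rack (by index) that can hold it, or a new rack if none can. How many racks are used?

8 racks

Sorted descending: 16, 16, 15, 15, 14, 14, 13, 10, 10, 7, 6, 3, 3.
rack 1: place 16U, 4U left
rack 2: place 16U, 4U left
rack 3: place 15U, 5U left
rack 4: place 15U, 5U left
rack 5: place 14U, 6U left
rack 6: place 14U, 6U left
rack 7: place 13U, 7U left
rack 8: place 10U, 10U left
rack 8: place 10U, 0U left
rack 7: place 7U, 0U left
rack 5: place 6U, 0U left
rack 1: place 3U, 1U left
rack 2: place 3U, 1U left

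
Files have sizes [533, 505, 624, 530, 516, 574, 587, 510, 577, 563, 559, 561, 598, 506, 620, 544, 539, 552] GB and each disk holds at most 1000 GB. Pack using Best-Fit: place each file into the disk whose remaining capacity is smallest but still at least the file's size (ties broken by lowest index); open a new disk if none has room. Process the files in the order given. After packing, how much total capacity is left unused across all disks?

533 GB → disk 1 (remaining 467 GB)
505 GB → disk 2 (remaining 495 GB)
624 GB → disk 3 (remaining 376 GB)
530 GB → disk 4 (remaining 470 GB)
516 GB → disk 5 (remaining 484 GB)
574 GB → disk 6 (remaining 426 GB)
587 GB → disk 7 (remaining 413 GB)
510 GB → disk 8 (remaining 490 GB)
577 GB → disk 9 (remaining 423 GB)
563 GB → disk 10 (remaining 437 GB)
559 GB → disk 11 (remaining 441 GB)
561 GB → disk 12 (remaining 439 GB)
598 GB → disk 13 (remaining 402 GB)
506 GB → disk 14 (remaining 494 GB)
620 GB → disk 15 (remaining 380 GB)
544 GB → disk 16 (remaining 456 GB)
539 GB → disk 17 (remaining 461 GB)
552 GB → disk 18 (remaining 448 GB)
18 disks × 1000 GB = 18000 GB; used 9998 GB; unused 8002 GB.

8002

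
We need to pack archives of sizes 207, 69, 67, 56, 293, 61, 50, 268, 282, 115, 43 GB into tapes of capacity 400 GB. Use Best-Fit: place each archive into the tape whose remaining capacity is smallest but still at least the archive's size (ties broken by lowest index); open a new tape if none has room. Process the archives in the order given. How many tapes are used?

4

Put 207 GB in tape 1; 193 GB remain.
Put 69 GB in tape 1; 124 GB remain.
Put 67 GB in tape 1; 57 GB remain.
Put 56 GB in tape 1; 1 GB remain.
Put 293 GB in tape 2; 107 GB remain.
Put 61 GB in tape 2; 46 GB remain.
Put 50 GB in tape 3; 350 GB remain.
Put 268 GB in tape 3; 82 GB remain.
Put 282 GB in tape 4; 118 GB remain.
Put 115 GB in tape 4; 3 GB remain.
Put 43 GB in tape 2; 3 GB remain.
Final tapes: [207,69,67,56] [293,61,43] [50,268] [282,115].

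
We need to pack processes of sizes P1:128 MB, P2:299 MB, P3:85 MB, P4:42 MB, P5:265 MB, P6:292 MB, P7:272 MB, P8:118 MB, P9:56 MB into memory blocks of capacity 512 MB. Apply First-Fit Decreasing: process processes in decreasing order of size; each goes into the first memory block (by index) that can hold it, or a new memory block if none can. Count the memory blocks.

Sorted descending: 299, 292, 272, 265, 128, 118, 85, 56, 42.
Put 299 MB in memory block 1; 213 MB remain.
Put 292 MB in memory block 2; 220 MB remain.
Put 272 MB in memory block 3; 240 MB remain.
Put 265 MB in memory block 4; 247 MB remain.
Put 128 MB in memory block 1; 85 MB remain.
Put 118 MB in memory block 2; 102 MB remain.
Put 85 MB in memory block 1; 0 MB remain.
Put 56 MB in memory block 2; 46 MB remain.
Put 42 MB in memory block 2; 4 MB remain.

4 memory blocks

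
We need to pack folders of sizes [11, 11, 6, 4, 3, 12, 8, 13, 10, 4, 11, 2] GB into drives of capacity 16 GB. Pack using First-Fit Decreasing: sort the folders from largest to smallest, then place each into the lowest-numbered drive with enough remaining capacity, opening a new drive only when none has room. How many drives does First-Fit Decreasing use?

7 drives

Sorted descending: 13, 12, 11, 11, 11, 10, 8, 6, 4, 4, 3, 2.
13 GB → drive 1 (remaining 3 GB)
12 GB → drive 2 (remaining 4 GB)
11 GB → drive 3 (remaining 5 GB)
11 GB → drive 4 (remaining 5 GB)
11 GB → drive 5 (remaining 5 GB)
10 GB → drive 6 (remaining 6 GB)
8 GB → drive 7 (remaining 8 GB)
6 GB → drive 6 (remaining 0 GB)
4 GB → drive 2 (remaining 0 GB)
4 GB → drive 3 (remaining 1 GB)
3 GB → drive 1 (remaining 0 GB)
2 GB → drive 4 (remaining 3 GB)
Final drives: [13,3] [12,4] [11,4] [11,2] [11] [10,6] [8].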